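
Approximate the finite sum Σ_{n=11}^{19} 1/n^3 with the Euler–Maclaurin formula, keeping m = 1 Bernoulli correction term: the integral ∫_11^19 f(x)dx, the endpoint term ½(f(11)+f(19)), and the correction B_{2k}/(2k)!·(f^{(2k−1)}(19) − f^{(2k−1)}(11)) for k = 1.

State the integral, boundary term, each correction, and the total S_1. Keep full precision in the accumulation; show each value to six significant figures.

S_1 ≈ 0.00321090

Integral: ∫_11^19 1/x^3 dx = 0.00274719.
½[f(11) + f(19)] = ½[0.000751315 + 0.000145794] = 0.000448554.
Running total after boundary: 0.00319574.
k=1: B_{2}/(2)! × [f^{(1)}(19) − f^{(1)}(11)] = 1/12 × (-2.30201e-05 − (-0.000204904)) = 1.51570e-05.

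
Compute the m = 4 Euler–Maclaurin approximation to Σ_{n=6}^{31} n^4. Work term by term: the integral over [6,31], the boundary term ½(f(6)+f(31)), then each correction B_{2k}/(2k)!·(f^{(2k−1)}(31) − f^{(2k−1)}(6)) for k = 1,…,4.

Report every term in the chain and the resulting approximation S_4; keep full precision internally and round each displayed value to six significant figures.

S_4 ≈ 6.19654e+06

Integral: ∫_6^31 x^4 dx = 5.72428e+06.
Endpoint term: (f(6) + f(31))/2 = (1296.00 + 923521)/2 = 462408.
Integral + boundary = 6.18668e+06.
k=1: B_{2}/(2)! × [f^{(1)}(31) − f^{(1)}(6)] = 1/12 × (119164 − 864.000) = 9858.33.
Partial sum through k=1: 6.19654e+06.
k=2: B_{4}/(4)! × [f^{(3)}(31) − f^{(3)}(6)] = −1/720 × (744.000 − 144.000) = -0.833333.
Partial sum through k=2: 6.19654e+06.
k=3: B_{6}/(6)! × [f^{(5)}(31) − f^{(5)}(6)] = 1/30240 × (0.00000 − 0.00000) = 0.00000.
Partial sum through k=3: 6.19654e+06.
k=4: B_{8}/(8)! × [f^{(7)}(31) − f^{(7)}(6)] = −1/1209600 × (0.00000 − 0.00000) = 0.00000.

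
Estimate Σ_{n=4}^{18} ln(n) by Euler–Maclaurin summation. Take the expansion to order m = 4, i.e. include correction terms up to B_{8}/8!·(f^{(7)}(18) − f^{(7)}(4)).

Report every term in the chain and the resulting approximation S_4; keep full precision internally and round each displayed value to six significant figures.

S_4 ≈ 34.6037

Integral: ∫_4^18 ln(x) dx = 32.4815.
Endpoint term: (f(4) + f(18))/2 = (1.38629 + 2.89037)/2 = 2.13833.
So far: 34.6198.
Correction k=1: B_{2}/2! · (f^{(1)}(18) − f^{(1)}(4)) = 1/12 · (0.0555556 − 0.250000) = -0.0162037.
Partial sum through k=1: 34.6036.
Correction k=2: B_{4}/4! · (f^{(3)}(18) − f^{(3)}(4)) = −1/720 · (0.000342936 − 0.0312500) = 4.29265e-05.
Partial sum through k=2: 34.6037.
Correction k=3: B_{6}/6! · (f^{(5)}(18) − f^{(5)}(4)) = 1/30240 · (1.27013e-05 − 0.0234375) = -7.74630e-07.
Partial sum through k=3: 34.6037.
Correction k=4: B_{8}/8! · (f^{(7)}(18) − f^{(7)}(4)) = −1/1209600 · (1.17605e-06 − 0.0439453) = 3.63295e-08.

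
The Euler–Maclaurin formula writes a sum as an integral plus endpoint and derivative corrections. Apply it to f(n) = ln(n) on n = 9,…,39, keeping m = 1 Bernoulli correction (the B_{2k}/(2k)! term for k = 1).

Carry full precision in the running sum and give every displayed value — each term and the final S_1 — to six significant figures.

S_1 ≈ 96.0272

The integral term ∫_9^39 ln(x) dx = 93.1039.
Endpoint term: (f(9) + f(39))/2 = (2.19722 + 3.66356)/2 = 2.93039.
Integral + boundary = 96.0343.
Correction k=1: B_{2}/2! · (f^{(1)}(39) − f^{(1)}(9)) = 1/12 · (0.0256410 − 0.111111) = -0.00712251.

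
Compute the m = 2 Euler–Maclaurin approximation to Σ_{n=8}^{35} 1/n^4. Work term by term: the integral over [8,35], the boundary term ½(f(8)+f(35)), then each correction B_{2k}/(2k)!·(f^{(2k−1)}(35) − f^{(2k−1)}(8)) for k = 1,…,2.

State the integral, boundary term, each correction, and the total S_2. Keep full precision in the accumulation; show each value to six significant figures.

Integral: ∫_8^35 1/x^4 dx = 0.000643267.
Endpoint term: (f(8) + f(35))/2 = (0.000244141 + 6.66389e-07)/2 = 0.000122404.
Integral + boundary = 0.000765671.
Correction k=1: B_{2}/2! · (f^{(1)}(35) − f^{(1)}(8)) = 1/12 · (-7.61587e-08 − (-0.000122070)) = 1.01662e-05.
Partial sum through k=1: 0.000775837.
Correction k=2: B_{4}/4! · (f^{(3)}(35) − f^{(3)}(8)) = −1/720 · (-1.86511e-09 − (-5.72205e-05)) = -7.94703e-08.

S_2 ≈ 0.000775757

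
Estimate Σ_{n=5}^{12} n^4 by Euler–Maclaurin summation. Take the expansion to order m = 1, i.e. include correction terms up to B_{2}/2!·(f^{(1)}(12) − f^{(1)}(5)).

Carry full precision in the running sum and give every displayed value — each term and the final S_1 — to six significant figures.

S_1 ≈ 60356.2

∫_5^12 x^4 dx evaluates to 49141.4.
Endpoint term: (f(5) + f(12))/2 = (625.000 + 20736.0)/2 = 10680.5.
Integral + boundary = 59821.9.
Order-1 term: 1/12 · (6912.00 − 500.000) = 534.333.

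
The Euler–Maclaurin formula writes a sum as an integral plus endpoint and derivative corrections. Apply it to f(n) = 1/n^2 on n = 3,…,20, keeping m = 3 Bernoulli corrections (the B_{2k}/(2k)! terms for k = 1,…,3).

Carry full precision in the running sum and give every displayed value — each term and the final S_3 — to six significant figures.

S_3 ≈ 0.346165

∫_3^20 1/x^2 dx evaluates to 0.283333.
½[f(3) + f(20)] = ½[0.111111 + 0.00250000] = 0.0568056.
Running total after boundary: 0.340139.
k=1: B_{2}/(2)! × [f^{(1)}(20) − f^{(1)}(3)] = 1/12 × (-0.000250000 − (-0.0740741)) = 0.00615201.
Partial sum through k=1: 0.346291.
k=2: B_{4}/(4)! × [f^{(3)}(20) − f^{(3)}(3)] = −1/720 × (-7.50000e-06 − (-0.0987654)) = -0.000137164.
Partial sum through k=2: 0.346154.
k=3: B_{6}/(6)! × [f^{(5)}(20) − f^{(5)}(3)] = 1/30240 × (-5.62500e-07 − (-0.329218)) = 1.08868e-05.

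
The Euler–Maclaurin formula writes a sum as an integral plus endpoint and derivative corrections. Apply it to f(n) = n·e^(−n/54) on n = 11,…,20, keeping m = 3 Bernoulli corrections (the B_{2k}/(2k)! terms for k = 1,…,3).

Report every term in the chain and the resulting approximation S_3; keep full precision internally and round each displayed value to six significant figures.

∫_11^20 x·e^(−x/54) dx evaluates to 103.969.
Endpoint term: (f(11) + f(20))/2 = (8.97274 + 13.8096)/2 = 11.3912.
Running total after boundary: 115.360.
Correction k=1: B_{2}/2! · (f^{(1)}(20) − f^{(1)}(11)) = 1/12 · (0.434746 − 0.649542) = -0.0178997.
Running total after k=1: 115.342.
Correction k=2: B_{4}/4! · (f^{(3)}(20) − f^{(3)}(11)) = −1/720 · (0.000622669 − 0.000782219) = 2.21597e-07.
Running total after k=2: 115.342.
Correction k=3: B_{6}/6! · (f^{(5)}(20) − f^{(5)}(11)) = 1/30240 · (3.75942e-07 − 4.60112e-07) = -2.78338e-12.

S_3 ≈ 115.342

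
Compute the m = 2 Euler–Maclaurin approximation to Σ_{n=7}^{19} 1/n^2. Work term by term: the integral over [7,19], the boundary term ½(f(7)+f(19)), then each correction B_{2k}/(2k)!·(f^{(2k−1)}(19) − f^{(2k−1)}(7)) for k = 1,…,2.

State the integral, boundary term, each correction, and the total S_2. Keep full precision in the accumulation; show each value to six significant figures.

S_2 ≈ 0.102274

The integral term ∫_7^19 1/x^2 dx = 0.0902256.
½[f(7) + f(19)] = ½[0.0204082 + 0.00277008] = 0.0115891.
Running total after boundary: 0.101815.
Correction k=1: B_{2}/2! · (f^{(1)}(19) − f^{(1)}(7)) = 1/12 · (-0.000291588 − (-0.00583090)) = 0.000461610.
Partial sum through k=1: 0.102276.
Correction k=2: B_{4}/4! · (f^{(3)}(19) − f^{(3)}(7)) = −1/720 · (-9.69267e-06 − (-0.00142798)) = -1.96984e-06.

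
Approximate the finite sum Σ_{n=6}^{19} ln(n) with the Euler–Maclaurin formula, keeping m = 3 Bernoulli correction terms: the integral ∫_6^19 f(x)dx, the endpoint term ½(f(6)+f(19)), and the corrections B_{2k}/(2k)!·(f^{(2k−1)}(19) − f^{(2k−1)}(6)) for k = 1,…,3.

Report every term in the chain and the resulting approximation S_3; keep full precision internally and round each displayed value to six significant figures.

Integral: ∫_6^19 ln(x) dx = 32.1938.
Boundary: ½(f(6) + f(19)) = ½(1.79176 + 2.94444) = 2.36810.
Integral + boundary = 34.5619.
k=1: B_{2}/(2)! × [f^{(1)}(19) − f^{(1)}(6)] = 1/12 × (0.0526316 − 0.166667) = -0.00950292.
Running total after k=1: 34.5524.
k=2: B_{4}/(4)! × [f^{(3)}(19) − f^{(3)}(6)] = −1/720 × (0.000291588 − 0.00925926) = 1.24551e-05.
Running total after k=2: 34.5524.
k=3: B_{6}/(6)! × [f^{(5)}(19) − f^{(5)}(6)] = 1/30240 × (9.69267e-06 − 0.00308642) = -1.01744e-07.

S_3 ≈ 34.5524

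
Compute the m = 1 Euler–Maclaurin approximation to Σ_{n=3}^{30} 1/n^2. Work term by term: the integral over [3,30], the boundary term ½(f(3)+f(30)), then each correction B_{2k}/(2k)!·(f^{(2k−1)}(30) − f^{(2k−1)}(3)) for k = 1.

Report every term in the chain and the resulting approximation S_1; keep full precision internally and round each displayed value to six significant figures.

S_1 ≈ 0.362278

The integral term ∫_3^30 1/x^2 dx = 0.300000.
Endpoint term: (f(3) + f(30))/2 = (0.111111 + 0.00111111)/2 = 0.0561111.
So far: 0.356111.
Order-1 term: 1/12 · (-7.40741e-05 − (-0.0740741)) = 0.00616667.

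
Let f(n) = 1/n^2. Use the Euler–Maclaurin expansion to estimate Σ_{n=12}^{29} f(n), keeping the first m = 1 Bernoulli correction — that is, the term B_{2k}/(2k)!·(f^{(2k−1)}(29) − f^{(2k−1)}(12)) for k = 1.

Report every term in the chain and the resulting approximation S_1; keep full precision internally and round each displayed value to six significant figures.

Integral: ∫_12^29 1/x^2 dx = 0.0488506.
Boundary: ½(f(12) + f(29)) = ½(0.00694444 + 0.00118906) = 0.00406675.
Integral + boundary = 0.0529173.
Correction k=1: B_{2}/2! · (f^{(1)}(29) − f^{(1)}(12)) = 1/12 · (-8.20042e-05 − (-0.00115741)) = 8.96169e-05.

S_1 ≈ 0.0530069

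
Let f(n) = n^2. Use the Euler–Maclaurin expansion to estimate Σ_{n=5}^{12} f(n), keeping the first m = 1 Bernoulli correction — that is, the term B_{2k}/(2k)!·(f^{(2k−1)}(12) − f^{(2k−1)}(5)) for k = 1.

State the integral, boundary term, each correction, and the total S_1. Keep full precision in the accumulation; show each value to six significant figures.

S_1 ≈ 620.000

∫_5^12 x^2 dx evaluates to 534.333.
Boundary: ½(f(5) + f(12)) = ½(25.0000 + 144.000) = 84.5000.
So far: 618.833.
k=1: B_{2}/(2)! × [f^{(1)}(12) − f^{(1)}(5)] = 1/12 × (24.0000 − 10.0000) = 1.16667.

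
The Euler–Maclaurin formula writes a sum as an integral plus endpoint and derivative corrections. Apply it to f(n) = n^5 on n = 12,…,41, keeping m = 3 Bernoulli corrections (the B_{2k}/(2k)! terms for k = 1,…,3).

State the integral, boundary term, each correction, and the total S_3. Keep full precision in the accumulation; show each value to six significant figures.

S_3 ≈ 8.50408e+08

Integral: ∫_12^41 x^5 dx = 7.91186e+08.
Endpoint term: (f(12) + f(41))/2 = (248832 + 1.15856e+08)/2 = 5.80525e+07.
So far: 8.49239e+08.
k=1: B_{2}/(2)! × [f^{(1)}(41) − f^{(1)}(12)] = 1/12 × (1.41288e+07 − 103680) = 1.16876e+06.
Partial sum through k=1: 8.50408e+08.
k=2: B_{4}/(4)! × [f^{(3)}(41) − f^{(3)}(12)] = −1/720 × (100860 − 8640.00) = -128.083.
Partial sum through k=2: 8.50408e+08.
k=3: B_{6}/(6)! × [f^{(5)}(41) − f^{(5)}(12)] = 1/30240 × (120.000 − 120.000) = 0.00000.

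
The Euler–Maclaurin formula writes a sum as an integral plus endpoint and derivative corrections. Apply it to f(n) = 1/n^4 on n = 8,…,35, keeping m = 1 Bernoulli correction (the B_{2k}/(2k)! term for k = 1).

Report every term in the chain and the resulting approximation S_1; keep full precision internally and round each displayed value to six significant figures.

Integral: ∫_8^35 1/x^4 dx = 0.000643267.
Boundary: ½(f(8) + f(35)) = ½(0.000244141 + 6.66389e-07) = 0.000122404.
So far: 0.000765671.
Correction k=1: B_{2}/2! · (f^{(1)}(35) − f^{(1)}(8)) = 1/12 · (-7.61587e-08 − (-0.000122070)) = 1.01662e-05.

S_1 ≈ 0.000775837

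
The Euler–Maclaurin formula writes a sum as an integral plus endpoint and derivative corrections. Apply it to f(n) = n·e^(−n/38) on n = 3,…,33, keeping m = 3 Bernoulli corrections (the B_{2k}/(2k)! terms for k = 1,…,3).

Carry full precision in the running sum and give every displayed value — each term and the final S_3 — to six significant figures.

The integral term ∫_3^33 x·e^(−x/38) dx = 307.613.
Endpoint term: (f(3) + f(33))/2 = (2.77227 + 13.8472)/2 = 8.30976.
So far: 315.922.
Order-1 term: 1/12 · (0.0552123 − 0.851134) = -0.0663268.
Partial sum through k=1: 315.856.
Order-2 term: −1/720 · (0.000619418 − 0.00186933) = 1.73599e-06.
Partial sum through k=2: 315.856.
Order-3 term: 1/30240 · (8.31441e-07 − 2.18091e-06) = -4.46252e-11.

S_3 ≈ 315.856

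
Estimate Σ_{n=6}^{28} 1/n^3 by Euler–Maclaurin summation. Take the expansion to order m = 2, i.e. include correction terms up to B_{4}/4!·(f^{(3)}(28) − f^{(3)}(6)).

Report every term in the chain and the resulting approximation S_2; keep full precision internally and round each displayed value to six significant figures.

Integral: ∫_6^28 1/x^3 dx = 0.0132511.
Endpoint term: (f(6) + f(28))/2 = (0.00462963 + 4.55539e-05)/2 = 0.00233759.
Running total after boundary: 0.0155887.
Order-1 term: 1/12 · (-4.88078e-06 − (-0.00231481)) = 0.000192495.
Running total after k=1: 0.0157812.
Order-2 term: −1/720 · (-1.24510e-07 − (-0.00128601)) = -1.78595e-06.

S_2 ≈ 0.0157794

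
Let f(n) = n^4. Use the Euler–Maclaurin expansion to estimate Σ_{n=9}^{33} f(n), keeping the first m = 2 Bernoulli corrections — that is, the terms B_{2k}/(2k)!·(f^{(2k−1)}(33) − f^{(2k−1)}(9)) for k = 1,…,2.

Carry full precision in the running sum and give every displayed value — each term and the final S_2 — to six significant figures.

S_2 ≈ 8.42324e+06

∫_9^33 x^4 dx evaluates to 7.81527e+06.
Boundary: ½(f(9) + f(33)) = ½(6561.00 + 1.18592e+06) = 596241.
So far: 8.41151e+06.
Order-1 term: 1/12 · (143748 − 2916.00) = 11736.0.
Partial sum through k=1: 8.42325e+06.
Order-2 term: −1/720 · (792.000 − 216.000) = -0.800000.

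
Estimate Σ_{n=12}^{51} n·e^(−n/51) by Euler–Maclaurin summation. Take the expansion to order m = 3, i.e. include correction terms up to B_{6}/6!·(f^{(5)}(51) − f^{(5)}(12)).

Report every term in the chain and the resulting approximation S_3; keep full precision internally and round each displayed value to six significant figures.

S_3 ≈ 639.721

The integral term ∫_12^51 x·e^(−x/51) dx = 625.648.
Endpoint term: (f(12) + f(51))/2 = (9.48406 + 18.7619)/2 = 14.1230.
So far: 639.771.
Correction k=1: B_{2}/2! · (f^{(1)}(51) − f^{(1)}(12)) = 1/12 · (0.00000 − 0.604376) = -0.0503647.
Running total after k=1: 639.721.
Correction k=2: B_{4}/4! · (f^{(3)}(51) − f^{(3)}(12)) = −1/720 · (0.000282875 − 0.000840082) = 7.73898e-07.
Running total after k=2: 639.721.
Correction k=3: B_{6}/6! · (f^{(5)}(51) − f^{(5)}(12)) = 1/30240 · (2.17513e-07 − 5.56632e-07) = -1.12143e-11.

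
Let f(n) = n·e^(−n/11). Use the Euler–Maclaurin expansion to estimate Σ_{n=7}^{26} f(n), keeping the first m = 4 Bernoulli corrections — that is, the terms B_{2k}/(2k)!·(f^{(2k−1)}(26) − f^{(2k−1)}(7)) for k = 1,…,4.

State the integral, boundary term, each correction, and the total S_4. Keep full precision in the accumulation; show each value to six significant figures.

∫_7^26 x·e^(−x/11) dx evaluates to 66.4947.
½[f(7) + f(26)] = ½[3.70449 + 2.44602] = 3.07525.
So far: 69.5700.
k=1: B_{2}/(2)! × [f^{(1)}(26) − f^{(1)}(7)] = 1/12 × (-0.128288 − 0.192441) = -0.0267274.
After k=1: 69.5432.
k=2: B_{4}/(4)! × [f^{(3)}(26) − f^{(3)}(7)] = −1/720 × (0.000494773 − 0.0103378) = 1.36708e-05.
After k=2: 69.5432.
k=3: B_{6}/(6)! × [f^{(5)}(26) − f^{(5)}(7)] = 1/30240 × (1.69403e-05 − 0.000157728) = -4.65568e-09.
After k=3: 69.5432.
k=4: B_{8}/(8)! × [f^{(7)}(26) − f^{(7)}(7)] = −1/1209600 × (2.46211e-07 − 1.90099e-06) = 1.36804e-12.

S_4 ≈ 69.5432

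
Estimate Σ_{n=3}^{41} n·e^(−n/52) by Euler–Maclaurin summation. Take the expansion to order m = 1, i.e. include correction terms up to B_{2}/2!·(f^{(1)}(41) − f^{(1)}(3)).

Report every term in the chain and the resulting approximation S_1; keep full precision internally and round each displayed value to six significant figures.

S_1 ≈ 512.165

Integral: ∫_3^41 x·e^(−x/52) dx = 501.497.
Boundary: ½(f(3) + f(41)) = ½(2.83182 + 18.6363) = 10.7341.
So far: 512.231.
Order-1 term: 1/12 · (0.0961534 − 0.889482) = -0.0661107.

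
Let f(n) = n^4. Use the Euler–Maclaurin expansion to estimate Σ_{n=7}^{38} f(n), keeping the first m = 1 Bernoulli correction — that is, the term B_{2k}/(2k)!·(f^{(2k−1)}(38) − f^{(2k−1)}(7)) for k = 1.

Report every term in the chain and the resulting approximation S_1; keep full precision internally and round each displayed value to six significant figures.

S_1 ≈ 1.69056e+07

∫_7^38 x^4 dx evaluates to 1.58437e+07.
½[f(7) + f(38)] = ½[2401.00 + 2.08514e+06] = 1.04377e+06.
Running total after boundary: 1.68874e+07.
Order-1 term: 1/12 · (219488 − 1372.00) = 18176.3.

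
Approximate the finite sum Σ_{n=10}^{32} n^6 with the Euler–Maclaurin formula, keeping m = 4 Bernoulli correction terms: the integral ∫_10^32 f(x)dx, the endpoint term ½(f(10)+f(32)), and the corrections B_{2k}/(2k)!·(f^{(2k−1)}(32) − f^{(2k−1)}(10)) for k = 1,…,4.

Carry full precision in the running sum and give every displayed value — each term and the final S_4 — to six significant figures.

S_4 ≈ 5.46120e+09

The integral term ∫_10^32 x^6 dx = 4.90711e+09.
Boundary: ½(f(10) + f(32)) = ½(1.00000e+06 + 1.07374e+09) = 5.37371e+08.
So far: 5.44448e+09.
k=1: B_{2}/(2)! × [f^{(1)}(32) − f^{(1)}(10)] = 1/12 × (2.01327e+08 − 600000) = 1.67272e+07.
Running total after k=1: 5.46120e+09.
k=2: B_{4}/(4)! × [f^{(3)}(32) − f^{(3)}(10)] = −1/720 × (3.93216e+06 − 120000) = -5294.67.
Running total after k=2: 5.46120e+09.
k=3: B_{6}/(6)! × [f^{(5)}(32) − f^{(5)}(10)] = 1/30240 × (23040.0 − 7200.00) = 0.523810.
Running total after k=3: 5.46120e+09.
k=4: B_{8}/(8)! × [f^{(7)}(32) − f^{(7)}(10)] = −1/1209600 × (0.00000 − 0.00000) = 0.00000.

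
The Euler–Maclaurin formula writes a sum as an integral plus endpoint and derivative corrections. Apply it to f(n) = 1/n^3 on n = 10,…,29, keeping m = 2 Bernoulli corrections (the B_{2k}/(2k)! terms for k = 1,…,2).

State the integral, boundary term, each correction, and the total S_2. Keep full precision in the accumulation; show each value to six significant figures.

S_2 ≈ 0.00495053

The integral term ∫_10^29 1/x^3 dx = 0.00440547.
Boundary: ½(f(10) + f(29)) = ½(0.00100000 + 4.10021e-05) = 0.000520501.
Running total after boundary: 0.00492597.
Correction k=1: B_{2}/2! · (f^{(1)}(29) − f^{(1)}(10)) = 1/12 · (-4.24160e-06 − (-0.000300000)) = 2.46465e-05.
After k=1: 0.00495062.
Correction k=2: B_{4}/4! · (f^{(3)}(29) − f^{(3)}(10)) = −1/720 · (-1.00870e-07 − (-6.00000e-05)) = -8.31932e-08.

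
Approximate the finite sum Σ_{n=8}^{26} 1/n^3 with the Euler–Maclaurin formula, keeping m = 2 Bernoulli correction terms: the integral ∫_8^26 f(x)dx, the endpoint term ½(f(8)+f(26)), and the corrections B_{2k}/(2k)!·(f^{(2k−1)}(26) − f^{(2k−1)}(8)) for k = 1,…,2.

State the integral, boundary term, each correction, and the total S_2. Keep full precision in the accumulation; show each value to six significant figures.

S_2 ≈ 0.00813804

∫_8^26 1/x^3 dx evaluates to 0.00707286.
½[f(8) + f(26)] = ½[0.00195312 + 5.68958e-05] = 0.00100501.
Running total after boundary: 0.00807787.
k=1: B_{2}/(2)! × [f^{(1)}(26) − f^{(1)}(8)] = 1/12 × (-6.56490e-06 − (-0.000732422)) = 6.04881e-05.
Partial sum through k=1: 0.00813835.
k=2: B_{4}/(4)! × [f^{(3)}(26) − f^{(3)}(8)] = −1/720 × (-1.94228e-07 − (-0.000228882)) = -3.17622e-07.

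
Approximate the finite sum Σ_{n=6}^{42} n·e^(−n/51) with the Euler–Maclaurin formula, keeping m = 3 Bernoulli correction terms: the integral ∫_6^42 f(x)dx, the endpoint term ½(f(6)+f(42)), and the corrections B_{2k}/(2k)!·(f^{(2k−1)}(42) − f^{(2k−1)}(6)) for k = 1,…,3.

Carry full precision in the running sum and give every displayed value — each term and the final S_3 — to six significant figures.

S_3 ≈ 514.568

Integral: ∫_6^42 x·e^(−x/51) dx = 502.744.
Endpoint term: (f(6) + f(42))/2 = (5.33406 + 18.4330)/2 = 11.8835.
Running total after boundary: 514.627.
Correction k=1: B_{2}/2! · (f^{(1)}(42) − f^{(1)}(6)) = 1/12 · (0.0774494 − 0.784420) = -0.0589142.
After k=1: 514.568.
Correction k=2: B_{4}/4! · (f^{(3)}(42) − f^{(3)}(6)) = −1/720 · (0.000367247 − 0.000985175) = 8.58233e-07.
After k=2: 514.568.
Correction k=3: B_{6}/6! · (f^{(5)}(42) − f^{(5)}(6)) = 1/30240 · (2.70941e-07 − 6.41586e-07) = -1.22568e-11.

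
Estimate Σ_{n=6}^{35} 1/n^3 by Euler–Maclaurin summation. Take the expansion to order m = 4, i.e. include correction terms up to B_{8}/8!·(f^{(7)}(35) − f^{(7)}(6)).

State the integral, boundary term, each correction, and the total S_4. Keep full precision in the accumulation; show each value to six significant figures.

The integral term ∫_6^35 1/x^3 dx = 0.0134807.
½[f(6) + f(35)] = ½[0.00462963 + 2.33236e-05] = 0.00232648.
So far: 0.0158072.
Correction k=1: B_{2}/2! · (f^{(1)}(35) − f^{(1)}(6)) = 1/12 · (-1.99917e-06 − (-0.00231481)) = 0.000192735.
After k=1: 0.0159999.
Correction k=2: B_{4}/4! · (f^{(3)}(35) − f^{(3)}(6)) = −1/720 · (-3.26395e-08 − (-0.00128601)) = -1.78608e-06.
After k=2: 0.0159982.
Correction k=3: B_{6}/6! · (f^{(5)}(35) − f^{(5)}(6)) = 1/30240 · (-1.11907e-09 − (-0.00150034)) = 4.96145e-08.
After k=3: 0.0159982.
Correction k=4: B_{8}/8! · (f^{(7)}(35) − f^{(7)}(6)) = −1/1209600 · (-6.57737e-11 − (-0.00300069)) = -2.48073e-09.

S_4 ≈ 0.0159982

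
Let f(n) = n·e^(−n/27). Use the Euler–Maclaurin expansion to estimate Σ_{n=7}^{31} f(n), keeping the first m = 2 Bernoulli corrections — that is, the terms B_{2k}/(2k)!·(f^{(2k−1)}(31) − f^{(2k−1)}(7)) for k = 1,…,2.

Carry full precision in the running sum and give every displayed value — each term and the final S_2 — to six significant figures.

Integral: ∫_7^31 x·e^(−x/27) dx = 211.578.
Endpoint term: (f(7) + f(31))/2 = (5.40136 + 9.83393)/2 = 7.61765.
Integral + boundary = 219.195.
Order-1 term: 1/12 · (-0.0469961 − 0.571573) = -0.0515474.
Running total after k=1: 219.144.
Order-2 term: −1/720 · (0.000805832 − 0.00290099) = 2.90994e-06.

S_2 ≈ 219.144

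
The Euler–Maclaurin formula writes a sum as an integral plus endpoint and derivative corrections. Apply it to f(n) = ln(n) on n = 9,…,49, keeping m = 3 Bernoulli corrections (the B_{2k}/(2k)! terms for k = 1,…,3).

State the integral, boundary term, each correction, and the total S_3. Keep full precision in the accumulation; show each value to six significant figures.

The integral term ∫_9^49 ln(x) dx = 130.924.
Endpoint term: (f(9) + f(49))/2 = (2.19722 + 3.89182)/2 = 3.04452.
Integral + boundary = 133.969.
Correction k=1: B_{2}/2! · (f^{(1)}(49) − f^{(1)}(9)) = 1/12 · (0.0204082 − 0.111111) = -0.00755858.
Partial sum through k=1: 133.961.
Correction k=2: B_{4}/4! · (f^{(3)}(49) − f^{(3)}(9)) = −1/720 · (1.69997e-05 − 0.00274348) = 3.78678e-06.
Partial sum through k=2: 133.961.
Correction k=3: B_{6}/6! · (f^{(5)}(49) − f^{(5)}(9)) = 1/30240 · (8.49632e-08 − 0.000406442) = -1.34377e-08.

S_3 ≈ 133.961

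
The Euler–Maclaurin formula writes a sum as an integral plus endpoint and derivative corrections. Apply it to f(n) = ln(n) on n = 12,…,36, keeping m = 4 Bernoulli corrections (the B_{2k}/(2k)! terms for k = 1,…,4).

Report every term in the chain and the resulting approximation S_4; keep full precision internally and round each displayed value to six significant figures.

S_4 ≈ 78.2174

Integral: ∫_12^36 ln(x) dx = 75.1878.
Endpoint term: (f(12) + f(36))/2 = (2.48491 + 3.58352)/2 = 3.03421.
Running total after boundary: 78.2220.
Order-1 term: 1/12 · (0.0277778 − 0.0833333) = -0.00462963.
Running total after k=1: 78.2174.
Order-2 term: −1/720 · (4.28669e-05 − 0.00115741) = 1.54797e-06.
Running total after k=2: 78.2174.
Order-3 term: 1/30240 · (3.96916e-07 − 9.64506e-05) = -3.17638e-09.
Running total after k=3: 78.2174.
Order-4 term: −1/1209600 · (9.18787e-09 − 2.00939e-05) = 1.66044e-11.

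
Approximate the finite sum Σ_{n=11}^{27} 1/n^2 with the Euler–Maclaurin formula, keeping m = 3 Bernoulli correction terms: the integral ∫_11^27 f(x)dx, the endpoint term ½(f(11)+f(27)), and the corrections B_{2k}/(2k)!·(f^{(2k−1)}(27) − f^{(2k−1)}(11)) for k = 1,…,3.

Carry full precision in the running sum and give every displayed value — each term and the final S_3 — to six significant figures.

Integral: ∫_11^27 1/x^2 dx = 0.0538721.
Endpoint term: (f(11) + f(27))/2 = (0.00826446 + 0.00137174)/2 = 0.00481810.
Integral + boundary = 0.0586902.
k=1: B_{2}/(2)! × [f^{(1)}(27) − f^{(1)}(11)] = 1/12 × (-0.000101611 − (-0.00150263)) = 0.000116752.
Partial sum through k=1: 0.0588069.
k=2: B_{4}/(4)! × [f^{(3)}(27) − f^{(3)}(11)] = −1/720 × (-1.67260e-06 − (-0.000149021)) = -2.04651e-07.
Partial sum through k=2: 0.0588067.
k=3: B_{6}/(6)! × [f^{(5)}(27) − f^{(5)}(11)] = 1/30240 × (-6.88313e-08 − (-3.69474e-05)) = 1.21953e-09.

S_3 ≈ 0.0588067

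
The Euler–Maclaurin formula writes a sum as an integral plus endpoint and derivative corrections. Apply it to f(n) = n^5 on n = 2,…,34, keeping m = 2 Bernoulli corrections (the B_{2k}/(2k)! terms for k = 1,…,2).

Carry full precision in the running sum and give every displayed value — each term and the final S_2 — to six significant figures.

∫_2^34 x^5 dx evaluates to 2.57467e+08.
Endpoint term: (f(2) + f(34))/2 = (32.0000 + 4.54354e+07)/2 = 2.27177e+07.
So far: 2.80185e+08.
k=1: B_{2}/(2)! × [f^{(1)}(34) − f^{(1)}(2)] = 1/12 × (6.68168e+06 − 80.0000) = 556800.
Partial sum through k=1: 2.80742e+08.
k=2: B_{4}/(4)! × [f^{(3)}(34) − f^{(3)}(2)] = −1/720 × (69360.0 − 240.000) = -96.0000.

S_2 ≈ 2.80742e+08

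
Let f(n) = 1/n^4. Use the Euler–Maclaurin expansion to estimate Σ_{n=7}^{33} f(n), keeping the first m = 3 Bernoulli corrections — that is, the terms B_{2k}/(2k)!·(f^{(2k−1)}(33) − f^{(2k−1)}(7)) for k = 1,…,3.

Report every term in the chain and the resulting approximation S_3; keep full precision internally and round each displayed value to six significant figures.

∫_7^33 1/x^4 dx evaluates to 0.000962542.
½[f(7) + f(33)] = ½[0.000416493 + 8.43226e-07] = 0.000208668.
Integral + boundary = 0.00117121.
k=1: B_{2}/(2)! × [f^{(1)}(33) − f^{(1)}(7)] = 1/12 × (-1.02209e-07 − (-0.000237996)) = 1.98245e-05.
Running total after k=1: 0.00119103.
k=2: B_{4}/(4)! × [f^{(3)}(33) − f^{(3)}(7)] = −1/720 × (-2.81568e-09 − (-0.000145712)) = -2.02374e-07.
Running total after k=2: 0.00119083.
k=3: B_{6}/(6)! × [f^{(5)}(33) − f^{(5)}(7)] = 1/30240 × (-1.44792e-10 − (-0.000166528)) = 5.50687e-09.

S_3 ≈ 0.00119084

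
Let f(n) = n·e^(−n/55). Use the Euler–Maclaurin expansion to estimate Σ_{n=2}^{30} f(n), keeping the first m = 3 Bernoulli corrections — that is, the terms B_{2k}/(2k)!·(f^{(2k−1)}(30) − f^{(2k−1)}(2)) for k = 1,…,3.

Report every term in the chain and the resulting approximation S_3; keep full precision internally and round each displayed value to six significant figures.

S_3 ≈ 323.122

∫_2^30 x·e^(−x/55) dx evaluates to 313.519.
Endpoint term: (f(2) + f(30))/2 = (1.92858 + 17.3873)/2 = 9.65796.
So far: 323.177.
k=1: B_{2}/(2)! × [f^{(1)}(30) − f^{(1)}(2)] = 1/12 × (0.263445 − 0.929225) = -0.0554817.
Running total after k=1: 323.122.
k=2: B_{4}/(4)! × [f^{(3)}(30) − f^{(3)}(2)] = −1/720 × (0.000470281 − 0.000944728) = 6.58954e-07.
Running total after k=2: 323.122.
k=3: B_{6}/(6)! × [f^{(5)}(30) − f^{(5)}(2)] = 1/30240 × (2.82140e-07 − 5.23066e-07) = -7.96714e-12.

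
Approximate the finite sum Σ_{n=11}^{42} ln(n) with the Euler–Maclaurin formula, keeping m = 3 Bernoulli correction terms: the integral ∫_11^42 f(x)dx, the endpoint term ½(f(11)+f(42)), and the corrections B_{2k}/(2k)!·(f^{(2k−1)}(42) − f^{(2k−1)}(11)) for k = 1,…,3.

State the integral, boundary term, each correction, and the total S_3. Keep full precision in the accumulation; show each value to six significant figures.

S_3 ≈ 102.667

∫_11^42 ln(x) dx evaluates to 99.6053.
Endpoint term: (f(11) + f(42))/2 = (2.39790 + 3.73767)/2 = 3.06778.
So far: 102.673.
Order-1 term: 1/12 · (0.0238095 − 0.0909091) = -0.00559163.
Partial sum through k=1: 102.667.
Order-2 term: −1/720 · (2.69949e-05 − 0.00150263) = 2.04949e-06.
Partial sum through k=2: 102.667.
Order-3 term: 1/30240 · (1.83639e-07 − 0.000149021) = -4.92187e-09.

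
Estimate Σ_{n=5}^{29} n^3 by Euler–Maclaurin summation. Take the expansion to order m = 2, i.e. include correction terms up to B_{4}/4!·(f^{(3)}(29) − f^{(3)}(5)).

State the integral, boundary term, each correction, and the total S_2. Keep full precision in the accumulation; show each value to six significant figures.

S_2 ≈ 189125

∫_5^29 x^3 dx evaluates to 176664.
Endpoint term: (f(5) + f(29))/2 = (125.000 + 24389.0)/2 = 12257.0.
So far: 188921.
Order-1 term: 1/12 · (2523.00 − 75.0000) = 204.000.
Running total after k=1: 189125.
Order-2 term: −1/720 · (6.00000 − 6.00000) = 0.00000.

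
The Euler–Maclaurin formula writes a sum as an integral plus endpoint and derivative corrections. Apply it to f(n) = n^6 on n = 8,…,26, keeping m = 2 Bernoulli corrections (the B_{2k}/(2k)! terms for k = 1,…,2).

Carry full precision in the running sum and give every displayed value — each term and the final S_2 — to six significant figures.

S_2 ≈ 1.30761e+09

Integral: ∫_8^26 x^6 dx = 1.14710e+09.
Boundary: ½(f(8) + f(26)) = ½(262144 + 3.08916e+08) = 1.54589e+08.
Integral + boundary = 1.30169e+09.
k=1: B_{2}/(2)! × [f^{(1)}(26) − f^{(1)}(8)] = 1/12 × (7.12883e+07 − 196608) = 5.92430e+06.
After k=1: 1.30762e+09.
k=2: B_{4}/(4)! × [f^{(3)}(26) − f^{(3)}(8)] = −1/720 × (2.10912e+06 − 61440.0) = -2844.00.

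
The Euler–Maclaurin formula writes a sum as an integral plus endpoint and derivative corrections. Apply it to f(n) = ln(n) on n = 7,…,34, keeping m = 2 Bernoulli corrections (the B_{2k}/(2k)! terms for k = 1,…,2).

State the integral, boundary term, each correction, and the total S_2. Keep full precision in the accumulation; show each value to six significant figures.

The integral term ∫_7^34 ln(x) dx = 79.2749.
Endpoint term: (f(7) + f(34))/2 = (1.94591 + 3.52636)/2 = 2.73614.
Running total after boundary: 82.0110.
Order-1 term: 1/12 · (0.0294118 − 0.142857) = -0.00945378.
After k=1: 82.0016.
Order-2 term: −1/720 · (5.08854e-05 − 0.00583090) = 8.02780e-06.

S_2 ≈ 82.0016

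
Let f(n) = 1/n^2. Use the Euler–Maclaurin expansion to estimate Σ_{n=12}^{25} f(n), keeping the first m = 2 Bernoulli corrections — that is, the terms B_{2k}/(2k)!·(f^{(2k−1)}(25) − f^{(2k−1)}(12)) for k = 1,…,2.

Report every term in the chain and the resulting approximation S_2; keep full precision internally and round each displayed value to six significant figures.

S_2 ≈ 0.0476912

∫_12^25 1/x^2 dx evaluates to 0.0433333.
Boundary: ½(f(12) + f(25)) = ½(0.00694444 + 0.00160000) = 0.00427222.
Integral + boundary = 0.0476056.
Correction k=1: B_{2}/2! · (f^{(1)}(25) − f^{(1)}(12)) = 1/12 · (-0.000128000 − (-0.00115741)) = 8.57840e-05.
After k=1: 0.0476913.
Correction k=2: B_{4}/4! · (f^{(3)}(25) − f^{(3)}(12)) = −1/720 · (-2.45760e-06 − (-9.64506e-05)) = -1.30546e-07.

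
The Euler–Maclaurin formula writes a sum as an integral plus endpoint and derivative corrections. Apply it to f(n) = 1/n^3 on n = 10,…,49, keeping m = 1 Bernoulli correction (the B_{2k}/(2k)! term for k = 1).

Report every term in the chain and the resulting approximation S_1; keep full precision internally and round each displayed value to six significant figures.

S_1 ≈ 0.00532096

The integral term ∫_10^49 1/x^3 dx = 0.00479175.
½[f(10) + f(49)] = ½[0.00100000 + 8.49986e-06] = 0.000504250.
Integral + boundary = 0.00529600.
Correction k=1: B_{2}/2! · (f^{(1)}(49) − f^{(1)}(10)) = 1/12 · (-5.20400e-07 − (-0.000300000)) = 2.49566e-05.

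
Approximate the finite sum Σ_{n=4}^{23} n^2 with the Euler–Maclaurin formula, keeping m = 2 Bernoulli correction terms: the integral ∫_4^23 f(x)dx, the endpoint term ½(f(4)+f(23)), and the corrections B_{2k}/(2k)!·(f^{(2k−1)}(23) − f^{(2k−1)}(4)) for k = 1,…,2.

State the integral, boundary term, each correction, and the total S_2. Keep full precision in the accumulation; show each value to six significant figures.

S_2 ≈ 4310.00

The integral term ∫_4^23 x^2 dx = 4034.33.
Endpoint term: (f(4) + f(23))/2 = (16.0000 + 529.000)/2 = 272.500.
Running total after boundary: 4306.83.
Correction k=1: B_{2}/2! · (f^{(1)}(23) − f^{(1)}(4)) = 1/12 · (46.0000 − 8.00000) = 3.16667.
After k=1: 4310.00.
Correction k=2: B_{4}/4! · (f^{(3)}(23) − f^{(3)}(4)) = −1/720 · (0.00000 − 0.00000) = 0.00000.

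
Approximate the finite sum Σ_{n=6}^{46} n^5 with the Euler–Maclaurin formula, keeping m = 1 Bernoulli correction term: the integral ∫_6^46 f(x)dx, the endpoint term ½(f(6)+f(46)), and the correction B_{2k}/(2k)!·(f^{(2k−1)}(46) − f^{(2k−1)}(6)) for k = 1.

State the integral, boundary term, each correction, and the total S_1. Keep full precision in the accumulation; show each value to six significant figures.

Integral: ∫_6^46 x^5 dx = 1.57904e+09.
Endpoint term: (f(6) + f(46))/2 = (7776.00 + 2.05963e+08)/2 = 1.02985e+08.
So far: 1.68203e+09.
Order-1 term: 1/12 · (2.23873e+07 − 6480.00) = 1.86507e+06.

S_1 ≈ 1.68389e+09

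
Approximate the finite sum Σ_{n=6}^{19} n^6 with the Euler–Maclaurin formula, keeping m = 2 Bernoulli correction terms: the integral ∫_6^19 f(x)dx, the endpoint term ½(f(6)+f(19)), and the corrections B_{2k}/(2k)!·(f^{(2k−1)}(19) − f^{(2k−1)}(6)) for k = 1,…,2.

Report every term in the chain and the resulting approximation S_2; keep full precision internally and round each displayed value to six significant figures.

Integral: ∫_6^19 x^6 dx = 1.27656e+08.
Boundary: ½(f(6) + f(19)) = ½(46656.0 + 4.70459e+07) = 2.35463e+07.
Integral + boundary = 1.51202e+08.
Correction k=1: B_{2}/2! · (f^{(1)}(19) − f^{(1)}(6)) = 1/12 · (1.48566e+07 − 46656.0) = 1.23416e+06.
Running total after k=1: 1.52436e+08.
Correction k=2: B_{4}/4! · (f^{(3)}(19) − f^{(3)}(6)) = −1/720 · (823080 − 25920.0) = -1107.17.

S_2 ≈ 1.52435e+08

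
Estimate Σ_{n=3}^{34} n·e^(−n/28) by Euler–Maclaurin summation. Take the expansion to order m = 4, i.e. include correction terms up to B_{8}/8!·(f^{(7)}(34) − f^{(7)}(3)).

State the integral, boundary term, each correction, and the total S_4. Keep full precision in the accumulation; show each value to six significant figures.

The integral term ∫_3^34 x·e^(−x/28) dx = 264.352.
Boundary: ½(f(3) + f(34)) = ½(2.69519 + 10.0953) = 6.39527.
Running total after boundary: 270.748.
Correction k=1: B_{2}/2! · (f^{(1)}(34) − f^{(1)}(3)) = 1/12 · (-0.0636261 − 0.802140) = -0.0721472.
After k=1: 270.675.
Correction k=2: B_{4}/4! · (f^{(3)}(34) − f^{(3)}(3)) = −1/720 · (0.000676298 − 0.00331497) = 3.66482e-06.
After k=2: 270.675.
Correction k=3: B_{6}/6! · (f^{(5)}(34) − f^{(5)}(3)) = 1/30240 · (1.82877e-06 − 7.15153e-06) = -1.76017e-10.
After k=3: 270.675.
Correction k=4: B_{8}/8! · (f^{(7)}(34) − f^{(7)}(3)) = −1/1209600 · (3.56493e-09 − 1.28505e-08) = 7.67655e-15.

S_4 ≈ 270.675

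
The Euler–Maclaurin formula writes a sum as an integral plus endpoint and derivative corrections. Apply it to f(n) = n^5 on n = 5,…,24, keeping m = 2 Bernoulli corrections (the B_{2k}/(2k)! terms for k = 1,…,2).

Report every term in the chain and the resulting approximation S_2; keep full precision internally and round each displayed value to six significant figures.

S_2 ≈ 3.59687e+07

The integral term ∫_5^24 x^5 dx = 3.18479e+07.
Endpoint term: (f(5) + f(24))/2 = (3125.00 + 7.96262e+06)/2 = 3.98287e+06.
So far: 3.58308e+07.
k=1: B_{2}/(2)! × [f^{(1)}(24) − f^{(1)}(5)] = 1/12 × (1.65888e+06 − 3125.00) = 137980.
Running total after k=1: 3.59687e+07.
k=2: B_{4}/(4)! × [f^{(3)}(24) − f^{(3)}(5)] = −1/720 × (34560.0 − 1500.00) = -45.9167.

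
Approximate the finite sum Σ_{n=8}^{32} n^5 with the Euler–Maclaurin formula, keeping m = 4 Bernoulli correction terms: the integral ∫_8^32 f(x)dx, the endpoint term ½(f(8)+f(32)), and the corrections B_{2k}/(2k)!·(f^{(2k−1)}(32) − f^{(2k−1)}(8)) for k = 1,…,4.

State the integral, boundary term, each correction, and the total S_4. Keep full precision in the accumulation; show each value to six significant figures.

S_4 ≈ 1.96142e+08

The integral term ∫_8^32 x^5 dx = 1.78913e+08.
Endpoint term: (f(8) + f(32))/2 = (32768.0 + 3.35544e+07)/2 = 1.67936e+07.
So far: 1.95707e+08.
k=1: B_{2}/(2)! × [f^{(1)}(32) − f^{(1)}(8)] = 1/12 × (5.24288e+06 − 20480.0) = 435200.
Partial sum through k=1: 1.96142e+08.
k=2: B_{4}/(4)! × [f^{(3)}(32) − f^{(3)}(8)] = −1/720 × (61440.0 − 3840.00) = -80.0000.
Partial sum through k=2: 1.96142e+08.
k=3: B_{6}/(6)! × [f^{(5)}(32) − f^{(5)}(8)] = 1/30240 × (120.000 − 120.000) = 0.00000.
Partial sum through k=3: 1.96142e+08.
k=4: B_{8}/(8)! × [f^{(7)}(32) − f^{(7)}(8)] = −1/1209600 × (0.00000 − 0.00000) = 0.00000.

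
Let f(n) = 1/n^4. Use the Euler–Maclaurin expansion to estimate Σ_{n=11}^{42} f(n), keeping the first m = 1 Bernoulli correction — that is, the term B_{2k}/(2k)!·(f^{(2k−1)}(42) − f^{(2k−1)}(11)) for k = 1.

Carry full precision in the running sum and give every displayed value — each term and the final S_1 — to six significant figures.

S_1 ≈ 0.000282318

∫_11^42 1/x^4 dx evaluates to 0.000245939.
Boundary: ½(f(11) + f(42)) = ½(6.83013e-05 + 3.21368e-07) = 3.43114e-05.
Running total after boundary: 0.000280250.
k=1: B_{2}/(2)! × [f^{(1)}(42) − f^{(1)}(11)] = 1/12 × (-3.06065e-08 − (-2.48369e-05)) = 2.06719e-06.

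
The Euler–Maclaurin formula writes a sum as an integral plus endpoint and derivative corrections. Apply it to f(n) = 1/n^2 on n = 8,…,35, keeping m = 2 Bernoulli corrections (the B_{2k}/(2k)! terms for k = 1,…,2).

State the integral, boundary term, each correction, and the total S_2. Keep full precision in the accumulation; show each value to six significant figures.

S_2 ≈ 0.104970

The integral term ∫_8^35 1/x^2 dx = 0.0964286.
½[f(8) + f(35)] = ½[0.0156250 + 0.000816327] = 0.00822066.
Integral + boundary = 0.104649.
Order-1 term: 1/12 · (-4.66472e-05 − (-0.00390625)) = 0.000321634.
After k=1: 0.104971.
Order-2 term: −1/720 · (-4.56952e-07 − (-0.000732422)) = -1.01662e-06.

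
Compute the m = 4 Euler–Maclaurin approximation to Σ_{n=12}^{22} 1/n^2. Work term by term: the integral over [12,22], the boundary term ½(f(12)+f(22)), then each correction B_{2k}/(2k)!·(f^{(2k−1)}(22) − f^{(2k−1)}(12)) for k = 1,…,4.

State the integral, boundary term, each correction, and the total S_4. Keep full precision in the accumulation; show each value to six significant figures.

The integral term ∫_12^22 1/x^2 dx = 0.0378788.
Boundary: ½(f(12) + f(22)) = ½(0.00694444 + 0.00206612) = 0.00450528.
Running total after boundary: 0.0423841.
Correction k=1: B_{2}/2! · (f^{(1)}(22) − f^{(1)}(12)) = 1/12 · (-0.000187829 − (-0.00115741)) = 8.07982e-05.
After k=1: 0.0424649.
Correction k=2: B_{4}/4! · (f^{(3)}(22) − f^{(3)}(12)) = −1/720 · (-4.65691e-06 − (-9.64506e-05)) = -1.27491e-07.
After k=2: 0.0424647.
Correction k=3: B_{6}/6! · (f^{(5)}(22) − f^{(5)}(12)) = 1/30240 · (-2.88651e-07 − (-2.00939e-05)) = 6.54935e-10.
After k=3: 0.0424647.
Correction k=4: B_{8}/8! · (f^{(7)}(22) − f^{(7)}(12)) = −1/1209600 · (-3.33977e-08 − (-7.81429e-06)) = -6.43261e-12.

S_4 ≈ 0.0424647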